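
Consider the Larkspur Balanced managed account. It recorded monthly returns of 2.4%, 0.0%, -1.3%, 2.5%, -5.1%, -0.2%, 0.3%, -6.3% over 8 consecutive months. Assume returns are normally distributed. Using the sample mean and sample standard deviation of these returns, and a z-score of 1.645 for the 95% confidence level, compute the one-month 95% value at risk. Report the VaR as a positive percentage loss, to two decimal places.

μ = (2.4 + 0 − 1.3 + 2.5 − 5.1 − 0.2 + 0.3 − 6.3) / 8 = -0.9625%
Σ(r − μ)² = 72.1188; sample σ = √(72.1188/7) = 3.2098%
VaR = −(μ − z·σ) = −(-0.9625 − 1.645 × 3.2098) = −(-6.2426) = 6.2426%

6.24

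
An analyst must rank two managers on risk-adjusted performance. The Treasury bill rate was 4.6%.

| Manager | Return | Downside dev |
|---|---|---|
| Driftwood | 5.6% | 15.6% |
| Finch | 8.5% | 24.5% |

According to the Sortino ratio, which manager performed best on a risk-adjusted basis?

Finch

Driftwood: Sortino ratio = (5.6% − 4.6%) / 15.6% = 0.064
Finch: Sortino ratio = (8.5% − 4.6%) / 24.5% = 0.159
Highest: Finch (0.159).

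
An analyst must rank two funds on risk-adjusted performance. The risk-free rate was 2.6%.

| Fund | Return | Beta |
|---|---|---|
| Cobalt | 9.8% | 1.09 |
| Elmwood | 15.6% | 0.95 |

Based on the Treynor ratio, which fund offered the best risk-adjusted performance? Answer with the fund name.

Cobalt: Treynor = (9.8% − 2.6%) / 1.09 = 6.606
Elmwood: Treynor = (15.6% − 2.6%) / 0.95 = 13.684
Highest: Elmwood (13.684).

Elmwood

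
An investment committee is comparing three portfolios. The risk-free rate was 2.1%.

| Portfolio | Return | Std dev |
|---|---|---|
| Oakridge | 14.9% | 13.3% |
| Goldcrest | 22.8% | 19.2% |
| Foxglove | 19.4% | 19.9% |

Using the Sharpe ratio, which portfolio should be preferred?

Goldcrest

Oakridge: Sharpe ratio = (14.9% − 2.1%) / 13.3% = 0.962
Goldcrest: Sharpe ratio = (22.8% − 2.1%) / 19.2% = 1.078
Foxglove: Sharpe ratio = (19.4% − 2.1%) / 19.9% = 0.869
Highest: Goldcrest (1.078).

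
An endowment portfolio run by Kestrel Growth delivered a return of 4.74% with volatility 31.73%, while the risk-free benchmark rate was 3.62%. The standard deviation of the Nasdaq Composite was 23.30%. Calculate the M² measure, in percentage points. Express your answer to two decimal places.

Sharpe = (Rp − Rf) / σp = (4.74% − 3.62%) / 31.73% = 0.0353
M² = Rf + Sharpe × σm = 3.62% + 0.0353 × 23.30% = 4.4425%

4.44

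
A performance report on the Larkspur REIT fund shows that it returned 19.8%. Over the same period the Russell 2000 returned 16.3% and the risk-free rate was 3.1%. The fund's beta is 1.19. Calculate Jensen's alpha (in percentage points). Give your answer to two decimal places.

CAPM expected return = Rf + β(Rm − Rf) = 3.1% + 1.19 × (16.3% − 3.1%) = 3.1 + 1.19 × 13.20 = 18.8080%
Jensen's α = Rp − E[R] = 19.8% − 18.8080% = 0.9920

0.99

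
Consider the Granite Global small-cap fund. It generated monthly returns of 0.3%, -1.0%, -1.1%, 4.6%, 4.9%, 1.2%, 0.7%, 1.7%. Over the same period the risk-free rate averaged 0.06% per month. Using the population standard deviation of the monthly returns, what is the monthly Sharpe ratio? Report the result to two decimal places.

0.63

r̄ = (0.3 − 1 − 1.1 + 4.6 + 4.9 + 1.2 + 0.7 + 1.7) / 8 = 11.30 / 8 = 1.4125%
Population std dev = √[36.3288 / 8] = 2.1310%
Sharpe = (r̄ − rf) / σ = (1.4125 − 0.06) / 2.1310 = 1.3525 / 2.1310 = 0.6347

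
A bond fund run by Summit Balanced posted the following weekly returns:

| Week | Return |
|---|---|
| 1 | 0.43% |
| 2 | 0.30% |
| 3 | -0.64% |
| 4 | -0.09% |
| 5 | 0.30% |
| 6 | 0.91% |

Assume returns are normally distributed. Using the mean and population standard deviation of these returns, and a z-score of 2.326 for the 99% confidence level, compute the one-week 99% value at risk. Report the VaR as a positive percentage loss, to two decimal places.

r̄ = (0.43 + 0.3 − 0.64 − 0.09 + 0.3 + 0.91) / 6 = 0.2017%
Population std dev = √[1.3667 / 6] = 0.4773%
VaR = −(r̄ − z·σ) = −(0.2017 − 2.326 × 0.4773) = −(-0.9085) = 0.9085%

0.91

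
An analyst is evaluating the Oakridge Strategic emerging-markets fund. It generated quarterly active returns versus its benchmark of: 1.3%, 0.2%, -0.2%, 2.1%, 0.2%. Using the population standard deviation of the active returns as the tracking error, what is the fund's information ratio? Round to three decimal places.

μ = (1.3 + 0.2 − 0.2 + 2.1 + 0.2) / 5 = 3.60 / 5 = 0.7200%
Σ(r − μ)² = 3.6280; population σ = √(3.6280/5) = 0.8518%
IR = μ / tracking error = 0.7200 / 0.8518 = 0.8453

0.845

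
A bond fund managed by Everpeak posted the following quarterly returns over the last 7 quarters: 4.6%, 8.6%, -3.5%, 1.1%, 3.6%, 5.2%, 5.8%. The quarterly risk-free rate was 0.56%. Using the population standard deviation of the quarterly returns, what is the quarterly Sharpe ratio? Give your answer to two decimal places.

μ = (4.6 + 8.6 − 3.5 + 1.1 + 3.6 + 5.2 + 5.8) / 7 = 25.40 / 7 = 3.6286%
Σ(r − μ)² = 90.0543; population σ = √(90.0543/7) = 3.5868%
Sharpe = (μ − rf) / σ = (3.6286 − 0.56) / 3.5868 = 3.0686 / 3.5868 = 0.8555

0.86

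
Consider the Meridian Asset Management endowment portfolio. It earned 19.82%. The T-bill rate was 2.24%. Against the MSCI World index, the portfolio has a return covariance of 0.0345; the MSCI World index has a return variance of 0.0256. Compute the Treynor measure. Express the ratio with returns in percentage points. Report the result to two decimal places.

13.04

β = Cov / Var = 0.0345 / 0.0256 = 1.3477
Treynor = (Rp − Rf) / β = (19.82% − 2.24%) / 1.3477 = 17.58 / 1.3477 = 13.0444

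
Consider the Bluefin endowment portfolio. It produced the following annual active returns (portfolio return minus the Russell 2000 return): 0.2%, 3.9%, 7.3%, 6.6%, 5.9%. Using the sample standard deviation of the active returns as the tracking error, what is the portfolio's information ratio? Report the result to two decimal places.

r̄ = (0.2 + 3.9 + 7.3 + 6.6 + 5.9) / 5 = 4.7800%
Σ(r − r̄)² = 32.6680; sample σ = √(32.6680/4) = 2.8578%
IR = r̄ / tracking error = 4.7800 / 2.8578 = 1.6726

1.67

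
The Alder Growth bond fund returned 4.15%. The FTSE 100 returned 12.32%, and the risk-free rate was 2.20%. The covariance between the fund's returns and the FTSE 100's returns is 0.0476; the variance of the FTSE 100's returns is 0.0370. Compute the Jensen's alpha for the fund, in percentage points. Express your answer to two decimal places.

β = Cov / Var = 0.0476 / 0.0370 = 1.2865
E[R] = Rf + β(Rm − Rf) = 2.20% + 1.2865 × (12.32% − 2.20%) = 15.2194%
α = Rp − E[R] = 4.15% − 15.2194% = -11.0694

-11.07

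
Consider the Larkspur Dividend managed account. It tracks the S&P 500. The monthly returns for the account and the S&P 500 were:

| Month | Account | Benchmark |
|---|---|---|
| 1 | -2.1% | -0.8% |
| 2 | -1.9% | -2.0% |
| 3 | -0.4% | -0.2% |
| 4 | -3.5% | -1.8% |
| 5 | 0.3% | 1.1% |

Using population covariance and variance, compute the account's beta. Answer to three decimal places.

r̄p = -1.5200%,  r̄m = -0.7400%
Cov = Σ(rp − r̄p)(rm − r̄m) / 5 = 1.3132
Var(rm) = Σ(rm − r̄m)² / 5 = 1.2784
β = Cov / Var = 1.3132 / 1.2784 = 1.0272

1.027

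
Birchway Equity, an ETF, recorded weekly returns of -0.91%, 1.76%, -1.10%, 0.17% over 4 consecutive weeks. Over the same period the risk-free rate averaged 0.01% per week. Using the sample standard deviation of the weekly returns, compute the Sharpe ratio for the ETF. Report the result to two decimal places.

r̄ = (-0.91 + 1.76 − 1.1 + 0.17) / 4 = -0.080 / 4 = -0.0200%
Σ(r − r̄)² = (-0.91 − (-0.0200))² + (1.76 − (-0.0200))² + (-1.1 − (-0.0200))² + … = 5.1630
sample σ = √(5.1630 / 3) = √1.7210 = 1.3119%
Sharpe = (r̄ − rf) / σ = (-0.0200 − 0.01) / 1.3119 = -0.0300 / 1.3119 = -0.0229

-0.02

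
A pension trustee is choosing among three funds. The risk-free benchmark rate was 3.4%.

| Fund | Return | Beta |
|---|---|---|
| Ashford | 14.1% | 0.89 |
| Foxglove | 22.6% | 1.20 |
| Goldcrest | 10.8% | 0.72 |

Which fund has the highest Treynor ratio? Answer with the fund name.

Foxglove

Ashford: Treynor = (14.1% − 3.4%) / 0.89 = 12.022
Foxglove: Treynor = (22.6% − 3.4%) / 1.20 = 16.000
Goldcrest: Treynor = (10.8% − 3.4%) / 0.72 = 10.278
Highest: Foxglove (16.000).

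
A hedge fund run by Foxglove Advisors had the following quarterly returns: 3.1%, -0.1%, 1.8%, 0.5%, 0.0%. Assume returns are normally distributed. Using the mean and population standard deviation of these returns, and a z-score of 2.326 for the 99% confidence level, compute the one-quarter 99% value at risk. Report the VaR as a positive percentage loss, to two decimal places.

μ = (3.1 − 0.1 + 1.8 + 0.5 + 0) / 5 = 1.0600%
Σ(r − μ)² = (3.1 − 1.0600)² + (-0.1 − 1.0600)² + … = 7.4920
population σ = √(7.4920 / 5) = √1.4984 = 1.2241%
VaR = −(μ − z·σ) = −(1.0600 − 2.326 × 1.2241) = −(-1.7873) = 1.7873%

1.79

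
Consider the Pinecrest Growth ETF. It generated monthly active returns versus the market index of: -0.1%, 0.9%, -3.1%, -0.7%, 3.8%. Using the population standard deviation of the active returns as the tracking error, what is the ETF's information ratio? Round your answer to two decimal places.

0.07

μ = (-0.1 + 0.9 − 3.1 − 0.7 + 3.8) / 5 = 0.1600%
Population std dev = √[25.2320 / 5] = 2.2464%
IR = μ / tracking error = 0.1600 / 2.2464 = 0.0712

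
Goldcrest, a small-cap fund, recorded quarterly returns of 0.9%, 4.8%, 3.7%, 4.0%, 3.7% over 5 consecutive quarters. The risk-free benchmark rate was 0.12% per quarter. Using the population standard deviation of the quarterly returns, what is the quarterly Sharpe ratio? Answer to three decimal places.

2.495

Mean return r̄ = 17.10 / 5 = 3.4200%
Σ(r − r̄)² = 8.7480; population σ = √(8.7480/5) = 1.3227%
Sharpe = (r̄ − rf) / σ = (3.4200 − 0.12) / 1.3227 = 3.3000 / 1.3227 = 2.4949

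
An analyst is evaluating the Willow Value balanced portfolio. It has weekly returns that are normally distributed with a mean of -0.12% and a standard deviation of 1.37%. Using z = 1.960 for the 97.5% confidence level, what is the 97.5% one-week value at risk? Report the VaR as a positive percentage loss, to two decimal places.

VaR (as % loss) = −(μ − z·σ) = −(-0.12% − 1.960 × 1.37%) = −(-2.8052%) = 2.8052%

2.81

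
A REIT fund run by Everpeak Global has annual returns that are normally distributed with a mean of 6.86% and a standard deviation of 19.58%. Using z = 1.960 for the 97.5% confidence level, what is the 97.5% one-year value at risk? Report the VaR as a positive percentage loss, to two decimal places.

31.52

VaR (as % loss) = −(μ − z·σ) = −(6.86% − 1.960 × 19.58%) = −(-31.5168%) = 31.5168%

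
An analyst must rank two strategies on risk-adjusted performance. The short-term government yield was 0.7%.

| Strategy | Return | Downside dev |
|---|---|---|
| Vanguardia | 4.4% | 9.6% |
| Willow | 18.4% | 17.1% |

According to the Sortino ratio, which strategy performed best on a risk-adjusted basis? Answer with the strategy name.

Vanguardia: Sortino ratio = (4.4% − 0.7%) / 9.6% = 0.385
Willow: Sortino ratio = (18.4% − 0.7%) / 17.1% = 1.035
Highest: Willow (1.035).

Willow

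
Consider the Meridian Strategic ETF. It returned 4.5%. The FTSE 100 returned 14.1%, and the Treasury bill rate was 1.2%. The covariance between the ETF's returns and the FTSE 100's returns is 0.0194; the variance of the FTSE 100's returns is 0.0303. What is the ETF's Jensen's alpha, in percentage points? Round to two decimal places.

β = Cov / Var = 0.0194 / 0.0303 = 0.6403
E[R] = Rf + β(Rm − Rf) = 1.2% + 0.6403 × (14.1% − 1.2%) = 9.4599%
α = Rp − E[R] = 4.5% − 9.4599% = -4.9599

-4.96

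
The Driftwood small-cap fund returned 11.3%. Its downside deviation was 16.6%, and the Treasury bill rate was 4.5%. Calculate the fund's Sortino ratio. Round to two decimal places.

0.41

Sortino = (Rp − Rf) / σd = (11.3% − 4.5%) / 16.6% = 6.80% / 16.6% = 0.4096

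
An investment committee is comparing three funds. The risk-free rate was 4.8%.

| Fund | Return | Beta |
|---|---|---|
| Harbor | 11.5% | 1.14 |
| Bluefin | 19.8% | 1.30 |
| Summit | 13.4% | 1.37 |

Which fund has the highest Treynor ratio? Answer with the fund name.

Bluefin

Harbor: Treynor = (11.5% − 4.8%) / 1.14 = 5.877
Bluefin: Treynor = (19.8% − 4.8%) / 1.30 = 11.538
Summit: Treynor = (13.4% − 4.8%) / 1.37 = 6.277
Highest: Bluefin (11.538).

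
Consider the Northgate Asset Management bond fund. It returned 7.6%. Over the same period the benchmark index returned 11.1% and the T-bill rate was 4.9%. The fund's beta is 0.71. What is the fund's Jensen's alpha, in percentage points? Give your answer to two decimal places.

-1.70

CAPM expected return = Rf + β(Rm − Rf) = 4.9% + 0.71 × (11.1% − 4.9%) = 4.9 + 0.71 × 6.20 = 9.3020%
Jensen's α = Rp − E[R] = 7.6% − 9.3020% = -1.7020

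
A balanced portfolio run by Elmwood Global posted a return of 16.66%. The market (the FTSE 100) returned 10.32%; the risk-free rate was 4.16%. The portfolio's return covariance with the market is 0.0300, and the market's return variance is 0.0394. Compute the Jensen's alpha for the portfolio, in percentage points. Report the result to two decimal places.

7.81

β = Cov / Var = 0.0300 / 0.0394 = 0.7614
E[R] = Rf + β(Rm − Rf) = 4.16% + 0.7614 × (10.32% − 4.16%) = 8.8502%
α = Rp − E[R] = 16.66% − 8.8502% = 7.8098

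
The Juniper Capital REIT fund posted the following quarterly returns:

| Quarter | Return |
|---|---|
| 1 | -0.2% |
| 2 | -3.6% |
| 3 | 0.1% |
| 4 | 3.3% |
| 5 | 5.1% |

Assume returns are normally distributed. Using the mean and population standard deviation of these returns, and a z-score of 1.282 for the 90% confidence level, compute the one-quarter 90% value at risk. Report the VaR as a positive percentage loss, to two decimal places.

2.93

r̄ = (-0.2 − 3.6 + 0.1 + 3.3 + 5.1) / 5 = 0.9400%
Σ(r − r̄)² = 45.4920; population σ = √(45.4920/5) = 3.0164%
VaR = −(r̄ − z·σ) = −(0.9400 − 1.282 × 3.0164) = −(-2.9270) = 2.9270%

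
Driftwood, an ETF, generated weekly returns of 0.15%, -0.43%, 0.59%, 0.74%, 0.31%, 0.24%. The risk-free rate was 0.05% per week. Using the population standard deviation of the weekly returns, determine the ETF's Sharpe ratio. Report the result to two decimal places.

r̄ = (0.15 − 0.43 + 0.59 + 0.74 + 0.31 + 0.24) / 6 = 1.600 / 6 = 0.2667%
Population σ = √[Σ(r − r̄)² / 6] = √[0.8301 / 6] = √0.1384 = 0.3720%
Sharpe = (r̄ − rf) / σ = (0.2667 − 0.05) / 0.3720 = 0.2167 / 0.3720 = 0.5825

0.58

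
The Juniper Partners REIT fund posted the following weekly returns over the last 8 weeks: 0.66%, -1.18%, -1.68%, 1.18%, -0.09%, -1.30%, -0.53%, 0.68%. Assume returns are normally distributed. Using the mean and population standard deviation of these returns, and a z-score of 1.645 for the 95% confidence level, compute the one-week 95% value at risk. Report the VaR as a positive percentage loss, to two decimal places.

1.91

μ = (0.66 − 1.18 − 1.68 + 1.18 − 0.09 − 1.3 − 0.53 + 0.68) / 8 = -0.2825%
Σ(r − μ)² = (0.66 − (-0.2825))² + (-1.18 − (-0.2825))² + (-1.68 − (-0.2825))² + … = 7.8458
σ = √[7.8458 / 8] = 0.9903%
VaR = −(μ − z·σ) = −(-0.2825 − 1.645 × 0.9903) = −(-1.9115) = 1.9115%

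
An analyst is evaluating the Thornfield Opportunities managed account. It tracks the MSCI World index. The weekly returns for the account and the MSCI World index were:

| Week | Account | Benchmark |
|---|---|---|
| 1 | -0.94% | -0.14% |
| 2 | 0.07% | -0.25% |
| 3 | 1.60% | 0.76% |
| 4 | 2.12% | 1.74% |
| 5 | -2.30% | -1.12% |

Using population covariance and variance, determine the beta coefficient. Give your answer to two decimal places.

1.58

r̄p = 0.1100%,  r̄m = 0.1980%
Cov = Σ(rp − r̄p)(rm − r̄m) / 5 = 1.4972
Var(rm) = Σ(rm − r̄m)² / 5 = 0.9491
β = Cov / Var = 1.4972 / 0.9491 = 1.5775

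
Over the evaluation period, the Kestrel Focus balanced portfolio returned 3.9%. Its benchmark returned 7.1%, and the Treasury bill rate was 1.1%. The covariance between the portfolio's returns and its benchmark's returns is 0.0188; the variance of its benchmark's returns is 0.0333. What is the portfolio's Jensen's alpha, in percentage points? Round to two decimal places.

-0.59

β = Cov / Var = 0.0188 / 0.0333 = 0.5646
E[R] = Rf + β(Rm − Rf) = 1.1% + 0.5646 × (7.1% − 1.1%) = 4.4876%
α = Rp − E[R] = 3.9% − 4.4876% = -0.5876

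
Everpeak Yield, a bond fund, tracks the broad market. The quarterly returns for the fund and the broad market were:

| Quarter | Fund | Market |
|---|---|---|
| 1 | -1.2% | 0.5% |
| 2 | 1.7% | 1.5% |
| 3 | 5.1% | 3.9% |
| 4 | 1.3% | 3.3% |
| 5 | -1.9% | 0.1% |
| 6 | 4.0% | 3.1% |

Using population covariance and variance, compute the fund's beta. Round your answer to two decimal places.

r̄p = 1.5000%,  r̄m = 2.0667%
Cov = Σ(rp − r̄p)(rm − r̄m) / 6 = 3.2900
Var(rm) = Σ(rm − r̄m)² / 6 = 2.0989
β = Cov / Var = 3.2900 / 2.0989 = 1.5675

1.57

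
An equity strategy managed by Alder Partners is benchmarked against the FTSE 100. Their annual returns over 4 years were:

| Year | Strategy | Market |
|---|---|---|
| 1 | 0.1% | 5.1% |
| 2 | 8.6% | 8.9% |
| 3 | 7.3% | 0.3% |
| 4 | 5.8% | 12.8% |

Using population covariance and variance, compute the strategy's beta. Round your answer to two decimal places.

0.07

r̄p = 5.4500%,  r̄m = 6.7750%
Cov = Σ(rp − r̄p)(rm − r̄m) / 4 = 1.4463
Var(rm) = Σ(rm − r̄m)² / 4 = 21.3869
β = Cov / Var = 1.4463 / 21.3869 = 0.0676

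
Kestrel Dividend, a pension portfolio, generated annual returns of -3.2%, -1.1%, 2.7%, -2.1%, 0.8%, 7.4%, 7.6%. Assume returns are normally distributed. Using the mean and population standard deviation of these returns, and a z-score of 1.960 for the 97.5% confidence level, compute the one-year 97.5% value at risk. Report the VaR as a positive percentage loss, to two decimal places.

6.23

Mean return r̄ = 12.10 / 7 = 1.7286%
Σ(r − r̄)² = (-3.2 − 1.7286)² + (-1.1 − 1.7286)² + (2.7 − 1.7286)² + … = 115.3943
population σ = √(115.3943 / 7) = √16.4849 = 4.0602%
VaR = −(r̄ − z·σ) = −(1.7286 − 1.960 × 4.0602) = −(-6.2294) = 6.2294%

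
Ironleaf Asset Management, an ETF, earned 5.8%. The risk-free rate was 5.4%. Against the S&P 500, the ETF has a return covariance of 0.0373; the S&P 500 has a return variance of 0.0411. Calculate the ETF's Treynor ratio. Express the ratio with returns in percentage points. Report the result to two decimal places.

0.44

β = Cov / Var = 0.0373 / 0.0411 = 0.9075
Treynor = (Rp − Rf) / β = (5.8% − 5.4%) / 0.9075 = 0.40 / 0.9075 = 0.4408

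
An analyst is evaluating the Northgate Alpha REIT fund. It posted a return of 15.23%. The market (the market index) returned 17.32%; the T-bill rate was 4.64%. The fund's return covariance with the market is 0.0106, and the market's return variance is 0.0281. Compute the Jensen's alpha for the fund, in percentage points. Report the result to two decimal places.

β = Cov / Var = 0.0106 / 0.0281 = 0.3772
E[R] = Rf + β(Rm − Rf) = 4.64% + 0.3772 × (17.32% − 4.64%) = 9.4229%
α = Rp − E[R] = 15.23% − 9.4229% = 5.8071

5.81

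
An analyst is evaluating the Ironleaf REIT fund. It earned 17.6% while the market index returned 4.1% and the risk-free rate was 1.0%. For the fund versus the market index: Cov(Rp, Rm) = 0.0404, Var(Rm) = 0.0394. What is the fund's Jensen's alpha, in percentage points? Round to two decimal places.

β = Cov / Var = 0.0404 / 0.0394 = 1.0254
E[R] = Rf + β(Rm − Rf) = 1.0% + 1.0254 × (4.1% − 1.0%) = 4.1787%
α = Rp − E[R] = 17.6% − 4.1787% = 13.4213

13.42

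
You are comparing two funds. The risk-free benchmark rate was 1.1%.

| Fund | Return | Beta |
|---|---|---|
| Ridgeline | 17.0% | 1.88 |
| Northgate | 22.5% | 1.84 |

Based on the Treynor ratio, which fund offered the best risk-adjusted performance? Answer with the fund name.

Ridgeline: Treynor = (17.0% − 1.1%) / 1.88 = 8.457
Northgate: Treynor = (22.5% − 1.1%) / 1.84 = 11.630
Highest: Northgate (11.630).

Northgate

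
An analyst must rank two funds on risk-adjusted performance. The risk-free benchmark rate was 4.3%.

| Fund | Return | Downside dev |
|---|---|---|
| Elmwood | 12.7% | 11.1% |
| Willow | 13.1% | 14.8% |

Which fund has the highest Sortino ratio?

Elmwood: Sortino ratio = (12.7% − 4.3%) / 11.1% = 0.757
Willow: Sortino ratio = (13.1% − 4.3%) / 14.8% = 0.595
Highest: Elmwood (0.757).

Elmwood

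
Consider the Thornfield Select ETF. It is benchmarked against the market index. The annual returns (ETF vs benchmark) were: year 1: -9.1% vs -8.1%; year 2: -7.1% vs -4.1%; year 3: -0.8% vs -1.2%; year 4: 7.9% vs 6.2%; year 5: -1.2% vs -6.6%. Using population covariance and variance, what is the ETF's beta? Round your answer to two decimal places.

1.04

r̄p = -2.0600%,  r̄m = -2.7600%
Cov = Σ(rp − r̄p)(rm − r̄m) / 5 = 26.4504
Var(rm) = Σ(rm − r̄m)² / 5 = 25.5544
β = Cov / Var = 26.4504 / 25.5544 = 1.0351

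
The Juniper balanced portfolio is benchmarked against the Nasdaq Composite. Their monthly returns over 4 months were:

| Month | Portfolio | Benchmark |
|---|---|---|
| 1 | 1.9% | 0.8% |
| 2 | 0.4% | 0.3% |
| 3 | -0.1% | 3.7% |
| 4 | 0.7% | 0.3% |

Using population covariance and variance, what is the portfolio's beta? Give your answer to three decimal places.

r̄p = 0.7250%,  r̄m = 1.2750%
Cov = Σ(rp − r̄p)(rm − r̄m) / 4 = -0.5544
Var(rm) = Σ(rm − r̄m)² / 4 = 2.0019
β = Cov / Var = -0.5544 / 2.0019 = -0.2769

-0.277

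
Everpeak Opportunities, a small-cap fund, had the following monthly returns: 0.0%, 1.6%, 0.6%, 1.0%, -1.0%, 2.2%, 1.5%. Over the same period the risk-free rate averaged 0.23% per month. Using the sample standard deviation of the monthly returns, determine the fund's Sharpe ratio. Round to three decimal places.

0.566

Mean return μ = 5.90 / 7 = 0.8429%
Sample std dev = √[7.0371 / 6] = 1.0830%
Sharpe = (μ − rf) / σ = (0.8429 − 0.23) / 1.0830 = 0.6129 / 1.0830 = 0.5659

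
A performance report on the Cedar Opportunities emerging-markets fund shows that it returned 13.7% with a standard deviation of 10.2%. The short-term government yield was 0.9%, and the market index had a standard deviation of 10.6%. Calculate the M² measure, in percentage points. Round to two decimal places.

Sharpe = (Rp − Rf) / σp = (13.7% − 0.9%) / 10.2% = 1.2549
M² = Rf + Sharpe × σm = 0.9% + 1.2549 × 10.6% = 14.2019%

14.20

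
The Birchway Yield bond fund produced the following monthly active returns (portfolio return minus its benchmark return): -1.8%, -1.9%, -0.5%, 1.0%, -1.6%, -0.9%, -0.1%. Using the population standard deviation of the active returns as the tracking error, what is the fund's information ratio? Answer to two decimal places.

-0.85

r̄ = (-1.8 − 1.9 − 0.5 + 1 − 1.6 − 0.9 − 0.1) / 7 = -0.8286%
Σ(r − r̄)² = (-1.8 − (-0.8286))² + (-1.9 − (-0.8286))² + … = 6.6743
σ = √[6.6743 / 7] = 0.9765%
IR = r̄ / tracking error = -0.8286 / 0.9765 = -0.8485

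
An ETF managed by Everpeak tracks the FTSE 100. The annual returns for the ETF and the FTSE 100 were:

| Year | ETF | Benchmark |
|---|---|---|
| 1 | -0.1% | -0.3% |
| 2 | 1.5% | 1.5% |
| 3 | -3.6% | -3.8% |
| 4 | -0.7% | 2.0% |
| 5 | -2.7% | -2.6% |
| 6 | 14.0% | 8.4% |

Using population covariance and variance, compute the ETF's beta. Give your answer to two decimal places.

r̄p = 1.4000%,  r̄m = 0.8667%
Cov = Σ(rp − r̄p)(rm − r̄m) / 6 = 21.9833
Var(rm) = Σ(rm − r̄m)² / 6 = 15.5989
β = Cov / Var = 21.9833 / 15.5989 = 1.4093

1.41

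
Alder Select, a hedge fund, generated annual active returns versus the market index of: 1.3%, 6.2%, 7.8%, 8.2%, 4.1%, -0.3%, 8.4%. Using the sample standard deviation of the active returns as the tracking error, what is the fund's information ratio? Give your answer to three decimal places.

1.456

μ = (1.3 + 6.2 + 7.8 + 8.2 + 4.1 − 0.3 + 8.4) / 7 = 35.70 / 7 = 5.1000%
Sample σ = √[Σ(r − μ)² / 6] = √[73.6000 / 6] = √12.2667 = 3.5024%
IR = μ / tracking error = 5.1000 / 3.5024 = 1.4561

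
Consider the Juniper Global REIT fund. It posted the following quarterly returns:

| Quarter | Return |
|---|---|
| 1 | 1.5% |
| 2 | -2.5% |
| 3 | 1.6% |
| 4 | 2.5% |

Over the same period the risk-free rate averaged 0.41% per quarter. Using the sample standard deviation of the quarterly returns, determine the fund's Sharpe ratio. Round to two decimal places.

0.16

μ = (1.5 − 2.5 + 1.6 + 2.5) / 4 = 3.10 / 4 = 0.7750%
Σ(r − μ)² = (1.5 − 0.7750)² + (-2.5 − 0.7750)² + … = 14.9075
σ = √[14.9075 / 3] = 2.2292%
Sharpe = (μ − rf) / σ = (0.7750 − 0.41) / 2.2292 = 0.3650 / 2.2292 = 0.1637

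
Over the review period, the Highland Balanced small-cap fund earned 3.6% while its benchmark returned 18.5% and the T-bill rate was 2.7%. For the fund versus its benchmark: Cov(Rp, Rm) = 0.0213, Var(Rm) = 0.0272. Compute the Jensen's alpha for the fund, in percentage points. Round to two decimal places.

-11.47

β = Cov / Var = 0.0213 / 0.0272 = 0.7831
E[R] = Rf + β(Rm − Rf) = 2.7% + 0.7831 × (18.5% − 2.7%) = 15.0730%
α = Rp − E[R] = 3.6% − 15.0730% = -11.4730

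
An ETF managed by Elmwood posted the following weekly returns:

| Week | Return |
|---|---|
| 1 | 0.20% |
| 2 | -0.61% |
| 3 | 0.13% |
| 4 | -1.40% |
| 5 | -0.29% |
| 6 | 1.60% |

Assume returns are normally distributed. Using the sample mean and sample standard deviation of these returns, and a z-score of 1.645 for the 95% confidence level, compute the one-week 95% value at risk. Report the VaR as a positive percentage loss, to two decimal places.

1.71

r̄ = (0.2 − 0.61 + 0.13 − 1.4 − 0.29 + 1.6) / 6 = -0.370 / 6 = -0.0617%
Σ(r − r̄)² = (0.2 − (-0.0617))² + (-0.61 − (-0.0617))² + (0.13 − (-0.0617))² + … = 5.0103
sample σ = √(5.0103 / 5) = √1.0021 = 1.0010%
VaR = −(r̄ − z·σ) = −(-0.0617 − 1.645 × 1.0010) = −(-1.7083) = 1.7083%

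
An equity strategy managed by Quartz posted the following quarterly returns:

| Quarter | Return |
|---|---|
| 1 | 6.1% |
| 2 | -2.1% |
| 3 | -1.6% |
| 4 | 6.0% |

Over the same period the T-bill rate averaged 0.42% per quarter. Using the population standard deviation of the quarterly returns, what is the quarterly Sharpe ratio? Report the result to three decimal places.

0.425

r̄ = (6.1 − 2.1 − 1.6 + 6) / 4 = 8.40 / 4 = 2.1000%
Population std dev = √[62.5400 / 4] = 3.9541%
Sharpe = (r̄ − rf) / σ = (2.1000 − 0.42) / 3.9541 = 1.6800 / 3.9541 = 0.4249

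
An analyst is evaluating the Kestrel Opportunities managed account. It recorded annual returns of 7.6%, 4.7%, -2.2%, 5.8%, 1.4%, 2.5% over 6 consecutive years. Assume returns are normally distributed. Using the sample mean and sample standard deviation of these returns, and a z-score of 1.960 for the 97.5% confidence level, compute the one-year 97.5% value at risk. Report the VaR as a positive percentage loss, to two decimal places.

r̄ = (7.6 + 4.7 − 2.2 + 5.8 + 1.4 + 2.5) / 6 = 3.3000%
Σ(r − r̄)² = (7.6 − 3.3000)² + (4.7 − 3.3000)² + … = 61.2000
σ = √[61.2000 / 5] = 3.4986%
VaR = −(r̄ − z·σ) = −(3.3000 − 1.960 × 3.4986) = −(-3.5573) = 3.5573%

3.56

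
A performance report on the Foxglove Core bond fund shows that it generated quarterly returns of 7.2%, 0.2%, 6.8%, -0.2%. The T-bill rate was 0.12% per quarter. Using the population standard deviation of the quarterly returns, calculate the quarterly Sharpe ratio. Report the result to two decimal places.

0.96

μ = (7.2 + 0.2 + 6.8 − 0.2) / 4 = 14.00 / 4 = 3.5000%
Σ(r − μ)² = (7.2 − 3.5000)² + (0.2 − 3.5000)² + (6.8 − 3.5000)² + … = 49.1600
population σ = √(49.1600 / 4) = √12.2900 = 3.5057%
Sharpe = (μ − rf) / σ = (3.5000 − 0.12) / 3.5057 = 3.3800 / 3.5057 = 0.9641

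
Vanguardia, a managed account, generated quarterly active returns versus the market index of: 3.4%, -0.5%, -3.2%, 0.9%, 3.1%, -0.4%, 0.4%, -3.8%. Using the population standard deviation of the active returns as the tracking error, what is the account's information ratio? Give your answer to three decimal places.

Mean return r̄ = -0.10 / 8 = -0.0125%
Σ(r − r̄)² = 47.2288; population σ = √(47.2288/8) = 2.4297%
IR = r̄ / tracking error = -0.0125 / 2.4297 = -0.0051

-0.005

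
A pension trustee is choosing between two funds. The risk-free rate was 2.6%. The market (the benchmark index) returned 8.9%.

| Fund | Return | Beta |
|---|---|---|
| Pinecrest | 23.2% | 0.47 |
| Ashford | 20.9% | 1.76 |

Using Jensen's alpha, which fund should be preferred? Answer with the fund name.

Pinecrest

Pinecrest: α = 23.2% − [2.6% + 0.47 × (8.9% − 2.6%)] = 17.639
Ashford: α = 20.9% − [2.6% + 1.76 × (8.9% − 2.6%)] = 7.212
Highest: Pinecrest (17.639).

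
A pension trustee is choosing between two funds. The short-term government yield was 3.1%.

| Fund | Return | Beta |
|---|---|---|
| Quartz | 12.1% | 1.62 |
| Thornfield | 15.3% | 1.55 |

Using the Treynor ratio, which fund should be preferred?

Quartz: Treynor = (12.1% − 3.1%) / 1.62 = 5.556
Thornfield: Treynor = (15.3% − 3.1%) / 1.55 = 7.871
Highest: Thornfield (7.871).

Thornfield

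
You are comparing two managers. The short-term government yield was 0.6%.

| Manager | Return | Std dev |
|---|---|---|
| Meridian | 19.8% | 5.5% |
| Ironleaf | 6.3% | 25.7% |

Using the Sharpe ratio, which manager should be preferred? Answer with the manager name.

Meridian

Meridian: Sharpe ratio = (19.8% − 0.6%) / 5.5% = 3.491
Ironleaf: Sharpe ratio = (6.3% − 0.6%) / 25.7% = 0.222
Highest: Meridian (3.491).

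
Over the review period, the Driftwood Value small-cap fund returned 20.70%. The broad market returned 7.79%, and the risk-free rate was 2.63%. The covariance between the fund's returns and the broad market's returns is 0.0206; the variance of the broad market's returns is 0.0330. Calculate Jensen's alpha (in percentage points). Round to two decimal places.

β = Cov / Var = 0.0206 / 0.0330 = 0.6242
E[R] = Rf + β(Rm − Rf) = 2.63% + 0.6242 × (7.79% − 2.63%) = 5.8509%
α = Rp − E[R] = 20.70% − 5.8509% = 14.8491

14.85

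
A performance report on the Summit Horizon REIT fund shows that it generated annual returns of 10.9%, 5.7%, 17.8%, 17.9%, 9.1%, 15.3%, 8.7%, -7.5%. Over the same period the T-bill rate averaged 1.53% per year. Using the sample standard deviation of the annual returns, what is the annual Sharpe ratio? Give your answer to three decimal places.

0.992

Mean return r̄ = 77.90 / 8 = 9.7375%
Σ(r − r̄)² = (10.9 − 9.7375)² + (5.7 − 9.7375)² + … = 478.8388
σ = √[478.8388 / 7] = 8.2708%
Sharpe = (r̄ − rf) / σ = (9.7375 − 1.53) / 8.2708 = 8.2075 / 8.2708 = 0.9923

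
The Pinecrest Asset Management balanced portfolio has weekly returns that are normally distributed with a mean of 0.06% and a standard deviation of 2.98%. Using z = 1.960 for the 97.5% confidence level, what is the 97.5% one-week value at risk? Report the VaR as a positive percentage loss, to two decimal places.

VaR (as % loss) = −(μ − z·σ) = −(0.06% − 1.960 × 2.98%) = −(-5.7808%) = 5.7808%

5.78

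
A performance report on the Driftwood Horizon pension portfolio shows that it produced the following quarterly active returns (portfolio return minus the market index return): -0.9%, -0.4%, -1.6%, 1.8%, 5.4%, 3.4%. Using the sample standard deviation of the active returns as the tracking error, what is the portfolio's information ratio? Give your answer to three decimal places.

0.468

r̄ = (-0.9 − 0.4 − 1.6 + 1.8 + 5.4 + 3.4) / 6 = 7.70 / 6 = 1.2833%
Sample std dev = √[37.6083 / 5] = 2.7426%
IR = r̄ / tracking error = 1.2833 / 2.7426 = 0.4679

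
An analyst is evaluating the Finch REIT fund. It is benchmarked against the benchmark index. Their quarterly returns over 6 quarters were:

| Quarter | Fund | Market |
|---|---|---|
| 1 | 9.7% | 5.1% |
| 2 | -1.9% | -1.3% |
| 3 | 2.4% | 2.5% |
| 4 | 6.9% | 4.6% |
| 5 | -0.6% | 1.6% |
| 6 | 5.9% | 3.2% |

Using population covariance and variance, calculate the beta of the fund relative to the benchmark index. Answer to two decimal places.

r̄p = 3.7333%,  r̄m = 2.6167%
Cov = Σ(rp − r̄p)(rm − r̄m) / 6 = 8.1644
Var(rm) = Σ(rm − r̄m)² / 6 = 4.4714
β = Cov / Var = 8.1644 / 4.4714 = 1.8259

1.83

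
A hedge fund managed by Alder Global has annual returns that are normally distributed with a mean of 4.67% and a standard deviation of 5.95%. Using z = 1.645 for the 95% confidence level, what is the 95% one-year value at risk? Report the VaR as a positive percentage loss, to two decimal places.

VaR (as % loss) = −(μ − z·σ) = −(4.67% − 1.645 × 5.95%) = −(-5.11775%) = 5.11775%

5.12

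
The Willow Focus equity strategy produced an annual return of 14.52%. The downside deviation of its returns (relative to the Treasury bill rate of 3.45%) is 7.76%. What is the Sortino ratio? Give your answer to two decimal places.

Sortino = (Rp − Rf) / σd = (14.52% − 3.45%) / 7.76% = 11.07% / 7.76% = 1.4265

1.43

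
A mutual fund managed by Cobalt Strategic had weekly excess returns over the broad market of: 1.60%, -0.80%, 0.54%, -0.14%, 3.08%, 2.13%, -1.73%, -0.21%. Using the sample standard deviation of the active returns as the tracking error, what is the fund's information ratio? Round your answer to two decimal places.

0.35

Mean return r̄ = 4.470 / 8 = 0.5588%
Σ(r − r̄)² = (1.6 − 0.5588)² + (-0.8 − 0.5588)² + (0.54 − 0.5588)² + … = 18.0739
σ = √[18.0739 / 7] = 1.6069%
IR = r̄ / tracking error = 0.5588 / 1.6069 = 0.3478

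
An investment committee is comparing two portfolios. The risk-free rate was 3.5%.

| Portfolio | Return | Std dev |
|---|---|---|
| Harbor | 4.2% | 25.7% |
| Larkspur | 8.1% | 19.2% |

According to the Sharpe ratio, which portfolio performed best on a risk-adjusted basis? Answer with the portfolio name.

Larkspur

Harbor: Sharpe ratio = (4.2% − 3.5%) / 25.7% = 0.027
Larkspur: Sharpe ratio = (8.1% − 3.5%) / 19.2% = 0.240
Highest: Larkspur (0.240).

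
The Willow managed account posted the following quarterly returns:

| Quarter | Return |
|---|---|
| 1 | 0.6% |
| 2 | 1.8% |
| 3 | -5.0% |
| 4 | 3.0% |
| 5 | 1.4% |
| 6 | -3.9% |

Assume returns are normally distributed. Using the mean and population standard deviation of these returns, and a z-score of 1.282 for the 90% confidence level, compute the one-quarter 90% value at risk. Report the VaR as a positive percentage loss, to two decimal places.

μ = (0.6 + 1.8 − 5 + 3 + 1.4 − 3.9) / 6 = -2.10 / 6 = -0.3500%
Population std dev = √[54.0350 / 6] = 3.0010%
VaR = −(μ − z·σ) = −(-0.3500 − 1.282 × 3.0010) = −(-4.1973) = 4.1973%

4.20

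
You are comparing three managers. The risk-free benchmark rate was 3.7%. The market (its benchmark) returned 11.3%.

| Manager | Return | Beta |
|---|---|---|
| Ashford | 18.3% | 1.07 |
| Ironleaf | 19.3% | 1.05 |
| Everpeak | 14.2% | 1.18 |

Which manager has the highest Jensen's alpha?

Ironleaf

Ashford: α = 18.3% − [3.7% + 1.07 × (11.3% − 3.7%)] = 6.468
Ironleaf: α = 19.3% − [3.7% + 1.05 × (11.3% − 3.7%)] = 7.620
Everpeak: α = 14.2% − [3.7% + 1.18 × (11.3% − 3.7%)] = 1.532
Highest: Ironleaf (7.620).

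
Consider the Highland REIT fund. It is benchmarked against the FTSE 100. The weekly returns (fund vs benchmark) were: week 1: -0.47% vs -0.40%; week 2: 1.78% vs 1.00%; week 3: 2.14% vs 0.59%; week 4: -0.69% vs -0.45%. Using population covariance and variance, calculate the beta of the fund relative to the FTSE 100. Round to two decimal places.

r̄p = 0.6900%,  r̄m = 0.1850%
Cov = Σ(rp − r̄p)(rm − r̄m) / 4 = 0.7576
Var(rm) = Σ(rm − r̄m)² / 4 = 0.3934
β = Cov / Var = 0.7576 / 0.3934 = 1.9258

1.93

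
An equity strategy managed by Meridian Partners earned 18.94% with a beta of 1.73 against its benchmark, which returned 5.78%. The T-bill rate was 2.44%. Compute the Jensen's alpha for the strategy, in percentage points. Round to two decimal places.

10.72

CAPM expected return = Rf + β(Rm − Rf) = 2.44% + 1.73 × (5.78% − 2.44%) = 2.44 + 1.73 × 3.34 = 8.2182%
Jensen's α = Rp − E[R] = 18.94% − 8.2182% = 10.7218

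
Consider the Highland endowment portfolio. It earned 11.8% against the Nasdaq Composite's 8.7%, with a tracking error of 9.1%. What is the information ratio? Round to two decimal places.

0.34

IR = (Rp − Rb) / TE = (11.8% − 8.7%) / 9.1% = 3.10% / 9.1% = 0.3407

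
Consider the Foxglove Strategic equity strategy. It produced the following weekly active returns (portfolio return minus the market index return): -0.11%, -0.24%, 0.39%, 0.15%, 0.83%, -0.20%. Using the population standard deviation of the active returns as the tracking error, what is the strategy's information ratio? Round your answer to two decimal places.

0.36

r̄ = (-0.11 − 0.24 + 0.39 + 0.15 + 0.83 − 0.2) / 6 = 0.820 / 6 = 0.1367%
Population σ = √[Σ(r − r̄)² / 6] = √[0.8611 / 6] = √0.1435 = 0.3788%
IR = r̄ / tracking error = 0.1367 / 0.3788 = 0.3609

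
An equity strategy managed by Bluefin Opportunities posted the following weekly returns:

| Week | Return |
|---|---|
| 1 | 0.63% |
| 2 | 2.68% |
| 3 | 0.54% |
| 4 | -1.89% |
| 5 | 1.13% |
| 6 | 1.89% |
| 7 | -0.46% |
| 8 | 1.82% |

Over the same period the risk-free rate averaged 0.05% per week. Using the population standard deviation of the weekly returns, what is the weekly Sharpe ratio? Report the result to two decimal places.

0.55

r̄ = (0.63 + 2.68 + 0.54 − 1.89 + 1.13 + 1.89 − 0.46 + 1.82) / 8 = 6.340 / 8 = 0.7925%
Population std dev = √[14.7916 / 8] = 1.3598%
Sharpe = (r̄ − rf) / σ = (0.7925 − 0.05) / 1.3598 = 0.7425 / 1.3598 = 0.5460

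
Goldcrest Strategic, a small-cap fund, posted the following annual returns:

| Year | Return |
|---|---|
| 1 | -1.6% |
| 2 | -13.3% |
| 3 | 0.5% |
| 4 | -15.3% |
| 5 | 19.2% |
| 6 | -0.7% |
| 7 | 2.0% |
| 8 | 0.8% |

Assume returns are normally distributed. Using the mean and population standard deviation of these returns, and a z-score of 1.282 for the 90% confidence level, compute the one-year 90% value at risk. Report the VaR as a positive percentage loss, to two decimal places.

13.70

Mean return r̄ = -8.40 / 8 = -1.0500%
Σ(r − r̄)² = (-1.6 − (-1.0500))² + (-13.3 − (-1.0500))² + (0.5 − (-1.0500))² + … = 778.7400
population σ = √(778.7400 / 8) = √97.3425 = 9.8662%
VaR = −(r̄ − z·σ) = −(-1.0500 − 1.282 × 9.8662) = −(-13.6985) = 13.6985%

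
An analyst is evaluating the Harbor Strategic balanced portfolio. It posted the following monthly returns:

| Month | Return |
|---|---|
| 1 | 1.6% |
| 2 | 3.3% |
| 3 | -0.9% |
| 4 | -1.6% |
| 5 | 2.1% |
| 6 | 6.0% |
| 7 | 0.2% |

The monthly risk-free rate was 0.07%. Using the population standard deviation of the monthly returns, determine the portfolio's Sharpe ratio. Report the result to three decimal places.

μ = (1.6 + 3.3 − 0.9 − 1.6 + 2.1 + 6 + 0.2) / 7 = 10.70 / 7 = 1.5286%
Population std dev = √[40.9143 / 7] = 2.4176%
Sharpe = (μ − rf) / σ = (1.5286 − 0.07) / 2.4176 = 1.4586 / 2.4176 = 0.6033

0.603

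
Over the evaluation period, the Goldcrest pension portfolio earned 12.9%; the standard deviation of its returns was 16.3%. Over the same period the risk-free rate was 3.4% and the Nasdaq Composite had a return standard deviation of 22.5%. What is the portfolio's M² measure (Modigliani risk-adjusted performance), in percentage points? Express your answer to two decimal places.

Sharpe = (Rp − Rf) / σp = (12.9% − 3.4%) / 16.3% = 0.5828
M² = Rf + Sharpe × σm = 3.4% + 0.5828 × 22.5% = 16.5130%

16.51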